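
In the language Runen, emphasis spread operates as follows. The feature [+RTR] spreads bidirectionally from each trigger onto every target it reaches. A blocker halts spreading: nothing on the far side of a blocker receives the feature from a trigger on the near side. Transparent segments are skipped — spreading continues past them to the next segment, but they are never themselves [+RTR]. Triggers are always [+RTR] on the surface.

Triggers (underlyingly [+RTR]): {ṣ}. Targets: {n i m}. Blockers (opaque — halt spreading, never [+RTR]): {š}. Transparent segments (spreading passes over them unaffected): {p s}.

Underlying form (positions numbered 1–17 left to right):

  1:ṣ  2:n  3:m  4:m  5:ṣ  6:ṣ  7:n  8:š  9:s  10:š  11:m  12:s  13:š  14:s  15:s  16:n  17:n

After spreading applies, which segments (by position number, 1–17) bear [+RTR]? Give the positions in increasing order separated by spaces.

From /ṣ/ at 1 rightward: 2 /n/ → [+RTR]; 3 /m/ → [+RTR]; 4 /m/ → [+RTR]; 5 /ṣ/ is itself a trigger — this domain ends here.
From /ṣ/ at 1 leftward: word edge.
From /ṣ/ at 5 rightward: 6 /ṣ/ is itself a trigger — this domain ends here.
From /ṣ/ at 5 leftward: 4 /m/ → [+RTR]; 3 /m/ → [+RTR]; 2 /n/ → [+RTR]; 1 /ṣ/ is itself a trigger — this domain ends here.
From /ṣ/ at 6 rightward: 7 /n/ → [+RTR]; 8 /š/ blocks.
From /ṣ/ at 6 leftward: 5 /ṣ/ is itself a trigger — this domain ends here.
Targets with no active source: positions 11 16 17 stay [-emphatic].

1 2 3 4 5 6 7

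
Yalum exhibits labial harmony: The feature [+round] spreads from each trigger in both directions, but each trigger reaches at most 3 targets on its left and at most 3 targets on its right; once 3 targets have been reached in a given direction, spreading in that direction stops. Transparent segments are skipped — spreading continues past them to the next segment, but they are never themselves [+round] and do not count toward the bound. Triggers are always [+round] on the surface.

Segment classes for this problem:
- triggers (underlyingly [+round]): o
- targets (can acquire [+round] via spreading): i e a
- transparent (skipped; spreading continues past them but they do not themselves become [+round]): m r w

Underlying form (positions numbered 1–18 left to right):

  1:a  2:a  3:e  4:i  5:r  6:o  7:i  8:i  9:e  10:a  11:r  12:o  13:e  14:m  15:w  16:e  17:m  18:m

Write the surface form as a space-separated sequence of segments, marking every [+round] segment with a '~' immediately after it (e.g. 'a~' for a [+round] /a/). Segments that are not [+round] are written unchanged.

From /o/ at 6 rightward: 7 /i/ → [+round]; 8 /i/ → [+round]; 9 /e/ → [+round]; bound reached.
From /o/ at 6 leftward: 5 /r/ transparent; 4 /i/ → [+round]; 3 /e/ → [+round]; 2 /a/ → [+round]; bound reached.
From /o/ at 12 rightward: 13 /e/ → [+round]; 14 /m/ transparent; 15 /w/ transparent; 16 /e/ → [+round]; 17 /m/ transparent; 18 /m/ transparent; word edge.
From /o/ at 12 leftward: 11 /r/ transparent; 10 /a/ → [+round]; 9 /e/ → [+round]; 8 /i/ → [+round]; bound reached.
Target with no active source: position 1 stays [-round].
[+round] positions on the surface: 2 3 4 6 7 8 9 10 12 13 16.

a a~ e~ i~ r o~ i~ i~ e~ a~ r o~ e~ m w e~ m m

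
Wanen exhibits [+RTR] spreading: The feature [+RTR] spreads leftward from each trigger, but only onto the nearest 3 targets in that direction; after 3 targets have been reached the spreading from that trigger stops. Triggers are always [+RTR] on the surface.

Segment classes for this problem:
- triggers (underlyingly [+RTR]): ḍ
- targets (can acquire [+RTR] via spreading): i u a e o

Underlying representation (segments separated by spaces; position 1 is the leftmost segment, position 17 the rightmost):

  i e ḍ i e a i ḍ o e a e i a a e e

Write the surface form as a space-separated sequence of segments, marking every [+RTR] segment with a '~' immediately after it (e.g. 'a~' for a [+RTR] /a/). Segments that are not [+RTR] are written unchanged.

From /ḍ/ at 3 leftward: 2 /e/ → [+RTR]; 1 /i/ → [+RTR]; word edge.
From /ḍ/ at 8 leftward: 7 /i/ → [+RTR]; 6 /a/ → [+RTR]; 5 /e/ → [+RTR]; bound reached.
Targets with no active source: positions 4 9 10 11 12 13 14 15 16 17 stay [-emphatic].
[+RTR] positions on the surface: 1 2 3 5 6 7 8.

i~ e~ ḍ~ i e~ a~ i~ ḍ~ o e a e i a a e e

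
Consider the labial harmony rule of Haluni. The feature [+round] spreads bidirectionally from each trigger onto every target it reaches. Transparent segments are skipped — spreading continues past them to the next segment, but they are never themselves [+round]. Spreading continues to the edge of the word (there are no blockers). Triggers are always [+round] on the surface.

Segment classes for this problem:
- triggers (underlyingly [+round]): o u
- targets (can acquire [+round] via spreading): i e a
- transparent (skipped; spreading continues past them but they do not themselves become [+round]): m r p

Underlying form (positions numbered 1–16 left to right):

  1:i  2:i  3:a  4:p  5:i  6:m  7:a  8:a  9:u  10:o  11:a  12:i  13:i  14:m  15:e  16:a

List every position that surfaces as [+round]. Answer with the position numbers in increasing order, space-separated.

From /u/ at 9 rightward: 10 /o/ is itself a trigger — this domain ends here.
From /u/ at 9 leftward: 8 /a/ → [+round]; 7 /a/ → [+round]; 6 /m/ transparent; 5 /i/ → [+round]; 4 /p/ transparent; 3 /a/ → [+round]; 2 /i/ → [+round]; 1 /i/ → [+round]; word edge.
From /o/ at 10 rightward: 11 /a/ → [+round]; 12 /i/ → [+round]; 13 /i/ → [+round]; 14 /m/ transparent; 15 /e/ → [+round]; 16 /a/ → [+round]; word edge.
From /o/ at 10 leftward: 9 /u/ is itself a trigger — this domain ends here.

1 2 3 5 7 8 9 10 11 12 13 15 16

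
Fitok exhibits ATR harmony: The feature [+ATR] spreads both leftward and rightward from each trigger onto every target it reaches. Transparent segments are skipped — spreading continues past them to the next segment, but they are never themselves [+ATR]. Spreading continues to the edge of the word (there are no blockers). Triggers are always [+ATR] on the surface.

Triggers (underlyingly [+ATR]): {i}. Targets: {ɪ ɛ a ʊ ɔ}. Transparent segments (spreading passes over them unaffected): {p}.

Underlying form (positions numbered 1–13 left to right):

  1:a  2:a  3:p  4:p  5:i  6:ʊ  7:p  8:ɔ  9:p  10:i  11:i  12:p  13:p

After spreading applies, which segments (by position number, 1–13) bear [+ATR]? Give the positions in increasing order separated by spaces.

1 2 5 6 8 10 11

From /i/ at 5 rightward: 6 /ʊ/ → [+ATR]; 7 /p/ transparent; 8 /ɔ/ → [+ATR]; 9 /p/ transparent; 10 /i/ is itself a trigger — this domain ends here.
From /i/ at 5 leftward: 4 /p/ transparent; 3 /p/ transparent; 2 /a/ → [+ATR]; 1 /a/ → [+ATR]; word edge.
From /i/ at 10 rightward: 11 /i/ is itself a trigger — this domain ends here.
From /i/ at 10 leftward: 9 /p/ transparent; 8 /ɔ/ → [+ATR]; 7 /p/ transparent; 6 /ʊ/ → [+ATR]; 5 /i/ is itself a trigger — this domain ends here.
From /i/ at 11 rightward: 12 /p/ transparent; 13 /p/ transparent; word edge.
From /i/ at 11 leftward: 10 /i/ is itself a trigger — this domain ends here.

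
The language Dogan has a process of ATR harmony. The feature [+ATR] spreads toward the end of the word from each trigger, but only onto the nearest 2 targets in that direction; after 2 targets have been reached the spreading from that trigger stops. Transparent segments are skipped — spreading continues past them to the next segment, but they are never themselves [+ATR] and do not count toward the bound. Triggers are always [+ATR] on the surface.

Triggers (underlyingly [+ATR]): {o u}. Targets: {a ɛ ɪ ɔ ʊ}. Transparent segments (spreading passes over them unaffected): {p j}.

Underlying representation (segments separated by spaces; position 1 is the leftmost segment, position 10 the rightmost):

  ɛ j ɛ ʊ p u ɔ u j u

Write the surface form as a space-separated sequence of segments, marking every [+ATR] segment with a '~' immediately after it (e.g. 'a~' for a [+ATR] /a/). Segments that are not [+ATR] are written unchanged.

From /u/ at 6 rightward: 7 /ɔ/ → [+ATR]; 8 /u/ is itself a trigger — this domain ends here.
From /u/ at 8 rightward: 9 /j/ transparent; 10 /u/ is itself a trigger — this domain ends here.
From /u/ at 10 rightward: word edge.
Targets with no active source: positions 1 3 4 stay [-ATR].
[+ATR] positions on the surface: 6 7 8 10.

ɛ j ɛ ʊ p u~ ɔ~ u~ j u~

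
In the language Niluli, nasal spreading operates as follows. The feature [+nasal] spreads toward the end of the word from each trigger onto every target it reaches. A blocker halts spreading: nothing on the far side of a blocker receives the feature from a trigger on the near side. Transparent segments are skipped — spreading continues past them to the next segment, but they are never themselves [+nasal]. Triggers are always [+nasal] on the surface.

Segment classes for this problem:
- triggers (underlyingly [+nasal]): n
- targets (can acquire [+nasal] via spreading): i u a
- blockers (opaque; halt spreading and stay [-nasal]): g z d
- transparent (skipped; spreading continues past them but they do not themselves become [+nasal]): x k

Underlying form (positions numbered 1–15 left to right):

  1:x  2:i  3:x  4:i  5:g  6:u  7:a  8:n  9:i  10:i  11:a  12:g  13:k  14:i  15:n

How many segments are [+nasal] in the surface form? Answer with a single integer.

5

From /n/ at 8 rightward: 9 /i/ → [+nasal]; 10 /i/ → [+nasal]; 11 /a/ → [+nasal]; 12 /g/ blocks.
From /n/ at 15 rightward: word edge.
Targets with no active source: positions 2 4 6 7 14 stay [-nasal].
[+nasal] positions on the surface: 8 9 10 11 15.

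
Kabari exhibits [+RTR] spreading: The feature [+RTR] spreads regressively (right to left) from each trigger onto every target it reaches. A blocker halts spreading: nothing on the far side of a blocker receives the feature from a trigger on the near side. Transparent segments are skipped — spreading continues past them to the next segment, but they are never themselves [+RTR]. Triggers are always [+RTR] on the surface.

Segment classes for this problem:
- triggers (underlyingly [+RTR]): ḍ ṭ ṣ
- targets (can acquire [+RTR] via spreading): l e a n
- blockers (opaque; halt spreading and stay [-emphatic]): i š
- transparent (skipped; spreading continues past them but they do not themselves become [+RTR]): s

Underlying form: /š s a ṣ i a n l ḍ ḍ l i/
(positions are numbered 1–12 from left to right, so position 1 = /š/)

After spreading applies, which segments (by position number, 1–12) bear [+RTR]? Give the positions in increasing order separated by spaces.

From /ṣ/ at 4 leftward: 3 /a/ → [+RTR]; 2 /s/ transparent; 1 /š/ blocks.
From /ḍ/ at 9 leftward: 8 /l/ → [+RTR]; 7 /n/ → [+RTR]; 6 /a/ → [+RTR]; 5 /i/ blocks.
From /ḍ/ at 10 leftward: 9 /ḍ/ is itself a trigger — this domain ends here.
Target with no active source: position 11 stays [-emphatic].

3 4 6 7 8 9 10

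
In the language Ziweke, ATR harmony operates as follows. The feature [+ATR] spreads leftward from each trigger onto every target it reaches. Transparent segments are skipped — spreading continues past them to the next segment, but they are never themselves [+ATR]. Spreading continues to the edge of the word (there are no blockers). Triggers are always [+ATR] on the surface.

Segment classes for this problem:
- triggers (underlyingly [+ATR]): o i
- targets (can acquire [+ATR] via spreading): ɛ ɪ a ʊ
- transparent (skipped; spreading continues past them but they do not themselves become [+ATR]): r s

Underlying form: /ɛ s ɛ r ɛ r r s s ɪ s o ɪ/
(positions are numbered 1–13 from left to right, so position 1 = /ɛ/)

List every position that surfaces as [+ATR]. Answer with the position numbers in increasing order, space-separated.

1 3 5 10 12

From /o/ at 12 leftward: 11 /s/ transparent; 10 /ɪ/ → [+ATR]; 9 /s/ transparent; 8 /s/ transparent; 7 /r/ transparent; 6 /r/ transparent; 5 /ɛ/ → [+ATR]; 4 /r/ transparent; 3 /ɛ/ → [+ATR]; 2 /s/ transparent; 1 /ɛ/ → [+ATR]; word edge.
Target with no active source: position 13 stays [-ATR].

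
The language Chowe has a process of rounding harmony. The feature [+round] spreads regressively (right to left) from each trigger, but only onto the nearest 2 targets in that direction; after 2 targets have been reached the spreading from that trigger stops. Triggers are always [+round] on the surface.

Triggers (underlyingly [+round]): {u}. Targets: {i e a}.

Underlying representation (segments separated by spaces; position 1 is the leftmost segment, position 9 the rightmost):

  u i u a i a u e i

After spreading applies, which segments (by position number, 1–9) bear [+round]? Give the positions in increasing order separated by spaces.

1 2 3 5 6 7

From /u/ at 1 leftward: word edge.
From /u/ at 3 leftward: 2 /i/ → [+round]; 1 /u/ is itself a trigger — this domain ends here.
From /u/ at 7 leftward: 6 /a/ → [+round]; 5 /i/ → [+round]; bound reached.
Targets with no active source: positions 4 8 9 stay [-round].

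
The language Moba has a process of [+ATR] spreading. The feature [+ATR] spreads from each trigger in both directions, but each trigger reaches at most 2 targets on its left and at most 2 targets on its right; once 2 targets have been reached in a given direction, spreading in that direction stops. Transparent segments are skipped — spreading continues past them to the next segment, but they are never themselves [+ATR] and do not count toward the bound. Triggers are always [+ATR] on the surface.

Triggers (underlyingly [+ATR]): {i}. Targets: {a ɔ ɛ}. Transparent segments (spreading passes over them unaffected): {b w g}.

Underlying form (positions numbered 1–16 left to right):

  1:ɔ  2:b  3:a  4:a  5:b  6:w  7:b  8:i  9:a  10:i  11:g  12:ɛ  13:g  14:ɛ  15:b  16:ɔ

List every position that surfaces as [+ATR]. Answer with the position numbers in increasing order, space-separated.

3 4 8 9 10 12 14

From /i/ at 8 rightward: 9 /a/ → [+ATR]; 10 /i/ is itself a trigger — this domain ends here.
From /i/ at 8 leftward: 7 /b/ transparent; 6 /w/ transparent; 5 /b/ transparent; 4 /a/ → [+ATR]; 3 /a/ → [+ATR]; bound reached.
From /i/ at 10 rightward: 11 /g/ transparent; 12 /ɛ/ → [+ATR]; 13 /g/ transparent; 14 /ɛ/ → [+ATR]; bound reached.
From /i/ at 10 leftward: 9 /a/ → [+ATR]; 8 /i/ is itself a trigger — this domain ends here.
Targets with no active source: positions 1 16 stay [-ATR].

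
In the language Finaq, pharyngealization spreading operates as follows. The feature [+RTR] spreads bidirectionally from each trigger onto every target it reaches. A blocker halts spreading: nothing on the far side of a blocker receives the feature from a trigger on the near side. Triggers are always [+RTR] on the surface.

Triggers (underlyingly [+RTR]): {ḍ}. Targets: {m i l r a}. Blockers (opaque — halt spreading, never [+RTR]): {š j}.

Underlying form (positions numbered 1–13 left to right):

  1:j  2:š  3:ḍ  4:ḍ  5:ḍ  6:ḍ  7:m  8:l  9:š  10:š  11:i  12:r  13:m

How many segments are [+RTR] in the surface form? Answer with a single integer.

From /ḍ/ at 3 rightward: 4 /ḍ/ is itself a trigger — this domain ends here.
From /ḍ/ at 3 leftward: 2 /š/ blocks.
From /ḍ/ at 4 rightward: 5 /ḍ/ is itself a trigger — this domain ends here.
From /ḍ/ at 4 leftward: 3 /ḍ/ is itself a trigger — this domain ends here.
From /ḍ/ at 5 rightward: 6 /ḍ/ is itself a trigger — this domain ends here.
From /ḍ/ at 5 leftward: 4 /ḍ/ is itself a trigger — this domain ends here.
From /ḍ/ at 6 rightward: 7 /m/ → [+RTR]; 8 /l/ → [+RTR]; 9 /š/ blocks.
From /ḍ/ at 6 leftward: 5 /ḍ/ is itself a trigger — this domain ends here.
Targets with no active source: positions 11 12 13 stay [-emphatic].
[+RTR] positions on the surface: 3 4 5 6 7 8.

6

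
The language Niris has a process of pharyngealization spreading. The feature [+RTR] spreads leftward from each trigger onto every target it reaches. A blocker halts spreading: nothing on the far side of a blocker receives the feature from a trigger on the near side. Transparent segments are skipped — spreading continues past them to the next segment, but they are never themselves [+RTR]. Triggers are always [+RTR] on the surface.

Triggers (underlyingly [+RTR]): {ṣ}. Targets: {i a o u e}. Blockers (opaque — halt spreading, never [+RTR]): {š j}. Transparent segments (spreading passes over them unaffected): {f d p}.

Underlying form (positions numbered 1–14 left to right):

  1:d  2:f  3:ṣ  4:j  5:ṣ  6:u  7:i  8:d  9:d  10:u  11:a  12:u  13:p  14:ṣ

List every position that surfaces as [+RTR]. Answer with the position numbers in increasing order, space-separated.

3 5 6 7 10 11 12 14

From /ṣ/ at 3 leftward: 2 /f/ transparent; 1 /d/ transparent; word edge.
From /ṣ/ at 5 leftward: 4 /j/ blocks.
From /ṣ/ at 14 leftward: 13 /p/ transparent; 12 /u/ → [+RTR]; 11 /a/ → [+RTR]; 10 /u/ → [+RTR]; 9 /d/ transparent; 8 /d/ transparent; 7 /i/ → [+RTR]; 6 /u/ → [+RTR]; 5 /ṣ/ is itself a trigger — this domain ends here.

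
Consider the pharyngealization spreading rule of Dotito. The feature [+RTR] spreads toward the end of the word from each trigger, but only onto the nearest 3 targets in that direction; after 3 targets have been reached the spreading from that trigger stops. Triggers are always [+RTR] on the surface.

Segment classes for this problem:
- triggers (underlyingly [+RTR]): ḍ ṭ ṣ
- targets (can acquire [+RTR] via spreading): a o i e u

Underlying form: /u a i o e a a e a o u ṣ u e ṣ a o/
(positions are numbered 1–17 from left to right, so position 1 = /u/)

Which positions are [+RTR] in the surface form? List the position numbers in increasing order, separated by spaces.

12 13 14 15 16 17

From /ṣ/ at 12 rightward: 13 /u/ → [+RTR]; 14 /e/ → [+RTR]; 15 /ṣ/ is itself a trigger — this domain ends here.
From /ṣ/ at 15 rightward: 16 /a/ → [+RTR]; 17 /o/ → [+RTR]; word edge.
Targets with no active source: positions 1 2 3 4 5 6 7 8 9 10 11 stay [-emphatic].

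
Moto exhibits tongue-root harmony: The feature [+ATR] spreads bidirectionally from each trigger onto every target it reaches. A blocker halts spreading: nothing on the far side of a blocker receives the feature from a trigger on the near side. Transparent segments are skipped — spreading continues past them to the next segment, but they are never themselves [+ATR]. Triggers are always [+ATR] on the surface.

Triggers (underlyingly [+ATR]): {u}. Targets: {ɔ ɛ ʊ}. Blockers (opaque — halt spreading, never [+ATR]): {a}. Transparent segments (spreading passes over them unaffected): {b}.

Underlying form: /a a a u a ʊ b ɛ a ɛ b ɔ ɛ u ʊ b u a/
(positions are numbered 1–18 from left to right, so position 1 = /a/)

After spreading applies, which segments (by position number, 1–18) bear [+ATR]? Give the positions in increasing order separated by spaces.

From /u/ at 4 rightward: 5 /a/ blocks.
From /u/ at 4 leftward: 3 /a/ blocks.
From /u/ at 14 rightward: 15 /ʊ/ → [+ATR]; 16 /b/ transparent; 17 /u/ is itself a trigger — this domain ends here.
From /u/ at 14 leftward: 13 /ɛ/ → [+ATR]; 12 /ɔ/ → [+ATR]; 11 /b/ transparent; 10 /ɛ/ → [+ATR]; 9 /a/ blocks.
From /u/ at 17 rightward: 18 /a/ blocks.
From /u/ at 17 leftward: 16 /b/ transparent; 15 /ʊ/ → [+ATR]; 14 /u/ is itself a trigger — this domain ends here.
Targets with no active source: positions 6 8 stay [-ATR].

4 10 12 13 14 15 17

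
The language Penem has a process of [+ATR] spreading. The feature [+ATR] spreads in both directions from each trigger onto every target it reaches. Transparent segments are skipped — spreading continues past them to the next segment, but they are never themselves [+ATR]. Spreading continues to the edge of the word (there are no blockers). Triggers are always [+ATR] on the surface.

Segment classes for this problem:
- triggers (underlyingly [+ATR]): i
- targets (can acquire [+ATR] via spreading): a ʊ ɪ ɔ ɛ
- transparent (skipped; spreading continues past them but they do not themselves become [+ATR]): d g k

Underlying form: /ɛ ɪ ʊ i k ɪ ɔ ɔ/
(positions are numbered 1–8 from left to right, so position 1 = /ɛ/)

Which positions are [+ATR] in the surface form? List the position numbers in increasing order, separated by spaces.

1 2 3 4 6 7 8

From /i/ at 4 rightward: 5 /k/ transparent; 6 /ɪ/ → [+ATR]; 7 /ɔ/ → [+ATR]; 8 /ɔ/ → [+ATR]; word edge.
From /i/ at 4 leftward: 3 /ʊ/ → [+ATR]; 2 /ɪ/ → [+ATR]; 1 /ɛ/ → [+ATR]; word edge.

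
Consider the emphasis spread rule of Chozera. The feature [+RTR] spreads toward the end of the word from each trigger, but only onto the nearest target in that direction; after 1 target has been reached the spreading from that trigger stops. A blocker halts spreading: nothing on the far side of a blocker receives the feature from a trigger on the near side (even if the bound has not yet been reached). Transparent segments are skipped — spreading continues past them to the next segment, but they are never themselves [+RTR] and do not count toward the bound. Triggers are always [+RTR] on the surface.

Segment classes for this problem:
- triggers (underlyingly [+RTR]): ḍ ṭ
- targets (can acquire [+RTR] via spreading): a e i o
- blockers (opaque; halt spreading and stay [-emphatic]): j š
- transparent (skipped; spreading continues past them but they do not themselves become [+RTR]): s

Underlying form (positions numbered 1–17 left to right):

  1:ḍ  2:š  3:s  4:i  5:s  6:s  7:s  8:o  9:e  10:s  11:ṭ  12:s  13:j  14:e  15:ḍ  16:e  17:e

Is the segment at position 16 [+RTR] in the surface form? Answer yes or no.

yes

From /ḍ/ at 1 rightward: 2 /š/ blocks.
From /ṭ/ at 11 rightward: 12 /s/ transparent; 13 /j/ blocks.
From /ḍ/ at 15 rightward: 16 /e/ → [+RTR]; bound reached.
Targets with no active source: positions 4 8 9 14 17 stay [-emphatic].
[+RTR] positions on the surface: 1 11 15 16.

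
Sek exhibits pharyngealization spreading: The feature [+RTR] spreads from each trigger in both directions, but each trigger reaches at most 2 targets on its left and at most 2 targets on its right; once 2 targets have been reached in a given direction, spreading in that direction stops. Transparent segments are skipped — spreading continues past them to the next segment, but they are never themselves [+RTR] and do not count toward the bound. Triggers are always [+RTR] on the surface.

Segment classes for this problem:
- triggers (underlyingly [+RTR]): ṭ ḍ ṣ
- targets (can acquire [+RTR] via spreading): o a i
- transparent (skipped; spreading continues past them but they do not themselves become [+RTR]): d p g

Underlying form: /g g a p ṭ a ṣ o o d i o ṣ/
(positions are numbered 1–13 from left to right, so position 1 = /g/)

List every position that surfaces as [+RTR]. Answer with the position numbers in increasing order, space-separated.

From /ṭ/ at 5 rightward: 6 /a/ → [+RTR]; 7 /ṣ/ is itself a trigger — this domain ends here.
From /ṭ/ at 5 leftward: 4 /p/ transparent; 3 /a/ → [+RTR]; 2 /g/ transparent; 1 /g/ transparent; word edge.
From /ṣ/ at 7 rightward: 8 /o/ → [+RTR]; 9 /o/ → [+RTR]; bound reached.
From /ṣ/ at 7 leftward: 6 /a/ → [+RTR]; 5 /ṭ/ is itself a trigger — this domain ends here.
From /ṣ/ at 13 rightward: word edge.
From /ṣ/ at 13 leftward: 12 /o/ → [+RTR]; 11 /i/ → [+RTR]; bound reached.

3 5 6 7 8 9 11 12 13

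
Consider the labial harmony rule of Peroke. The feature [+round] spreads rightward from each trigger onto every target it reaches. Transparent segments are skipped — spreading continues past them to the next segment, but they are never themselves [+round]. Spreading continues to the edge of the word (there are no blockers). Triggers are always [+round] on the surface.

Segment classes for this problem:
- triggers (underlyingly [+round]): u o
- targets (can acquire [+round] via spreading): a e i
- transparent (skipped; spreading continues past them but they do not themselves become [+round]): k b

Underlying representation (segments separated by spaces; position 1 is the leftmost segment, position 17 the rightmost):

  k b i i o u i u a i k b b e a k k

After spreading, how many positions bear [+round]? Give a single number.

8

From /o/ at 5 rightward: 6 /u/ is itself a trigger — this domain ends here.
From /u/ at 6 rightward: 7 /i/ → [+round]; 8 /u/ is itself a trigger — this domain ends here.
From /u/ at 8 rightward: 9 /a/ → [+round]; 10 /i/ → [+round]; 11 /k/ transparent; 12 /b/ transparent; 13 /b/ transparent; 14 /e/ → [+round]; 15 /a/ → [+round]; 16 /k/ transparent; 17 /k/ transparent; word edge.
Targets with no active source: positions 3 4 stay [-round].
[+round] positions on the surface: 5 6 7 8 9 10 14 15.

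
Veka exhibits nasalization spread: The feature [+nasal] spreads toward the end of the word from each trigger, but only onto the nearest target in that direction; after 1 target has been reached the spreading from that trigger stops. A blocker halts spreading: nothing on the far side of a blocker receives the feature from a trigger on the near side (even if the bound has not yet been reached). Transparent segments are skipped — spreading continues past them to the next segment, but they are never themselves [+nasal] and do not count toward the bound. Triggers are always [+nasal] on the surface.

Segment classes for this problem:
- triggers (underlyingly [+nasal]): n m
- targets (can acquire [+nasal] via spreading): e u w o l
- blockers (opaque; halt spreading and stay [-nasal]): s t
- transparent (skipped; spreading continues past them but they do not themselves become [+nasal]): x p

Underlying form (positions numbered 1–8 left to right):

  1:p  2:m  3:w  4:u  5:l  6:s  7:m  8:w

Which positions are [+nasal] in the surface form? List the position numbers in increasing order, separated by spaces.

From /m/ at 2 rightward: 3 /w/ → [+nasal]; bound reached.
From /m/ at 7 rightward: 8 /w/ → [+nasal]; bound reached.
Targets with no active source: positions 4 5 stay [-nasal].

2 3 7 8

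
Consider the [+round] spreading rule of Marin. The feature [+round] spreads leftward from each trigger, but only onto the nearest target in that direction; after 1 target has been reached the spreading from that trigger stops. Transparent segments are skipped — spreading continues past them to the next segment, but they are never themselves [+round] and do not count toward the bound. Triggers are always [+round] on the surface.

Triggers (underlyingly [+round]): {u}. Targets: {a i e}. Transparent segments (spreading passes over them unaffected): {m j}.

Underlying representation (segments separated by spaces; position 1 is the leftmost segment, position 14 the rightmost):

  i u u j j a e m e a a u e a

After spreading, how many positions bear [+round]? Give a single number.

From /u/ at 2 leftward: 1 /i/ → [+round]; bound reached.
From /u/ at 3 leftward: 2 /u/ is itself a trigger — this domain ends here.
From /u/ at 12 leftward: 11 /a/ → [+round]; bound reached.
Targets with no active source: positions 6 7 9 10 13 14 stay [-round].
[+round] positions on the surface: 1 2 3 11 12.

5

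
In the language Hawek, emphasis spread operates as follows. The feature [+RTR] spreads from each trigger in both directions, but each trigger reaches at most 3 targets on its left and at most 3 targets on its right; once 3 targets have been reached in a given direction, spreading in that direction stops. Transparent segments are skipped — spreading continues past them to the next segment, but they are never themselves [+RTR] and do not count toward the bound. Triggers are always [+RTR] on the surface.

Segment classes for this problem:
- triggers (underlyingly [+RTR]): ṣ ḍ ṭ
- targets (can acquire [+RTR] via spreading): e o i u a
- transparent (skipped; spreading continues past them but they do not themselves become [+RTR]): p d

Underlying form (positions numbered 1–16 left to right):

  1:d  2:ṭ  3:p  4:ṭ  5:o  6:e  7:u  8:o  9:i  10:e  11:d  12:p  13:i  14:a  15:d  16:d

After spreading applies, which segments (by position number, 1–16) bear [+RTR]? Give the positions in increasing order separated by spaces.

From /ṭ/ at 2 rightward: 3 /p/ transparent; 4 /ṭ/ is itself a trigger — this domain ends here.
From /ṭ/ at 2 leftward: 1 /d/ transparent; word edge.
From /ṭ/ at 4 rightward: 5 /o/ → [+RTR]; 6 /e/ → [+RTR]; 7 /u/ → [+RTR]; bound reached.
From /ṭ/ at 4 leftward: 3 /p/ transparent; 2 /ṭ/ is itself a trigger — this domain ends here.
Targets with no active source: positions 8 9 10 13 14 stay [-emphatic].

2 4 5 6 7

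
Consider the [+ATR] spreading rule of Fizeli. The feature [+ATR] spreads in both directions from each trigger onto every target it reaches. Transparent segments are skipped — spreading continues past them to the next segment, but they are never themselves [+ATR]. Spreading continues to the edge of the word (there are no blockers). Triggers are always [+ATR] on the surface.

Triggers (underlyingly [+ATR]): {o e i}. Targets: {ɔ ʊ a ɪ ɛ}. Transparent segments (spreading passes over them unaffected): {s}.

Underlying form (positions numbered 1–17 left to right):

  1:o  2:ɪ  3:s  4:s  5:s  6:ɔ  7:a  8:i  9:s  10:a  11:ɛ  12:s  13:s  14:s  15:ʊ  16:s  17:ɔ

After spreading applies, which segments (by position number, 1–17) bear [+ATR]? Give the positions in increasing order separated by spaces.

1 2 6 7 8 10 11 15 17

From /o/ at 1 rightward: 2 /ɪ/ → [+ATR]; 3 /s/ transparent; 4 /s/ transparent; 5 /s/ transparent; 6 /ɔ/ → [+ATR]; 7 /a/ → [+ATR]; 8 /i/ is itself a trigger — this domain ends here.
From /o/ at 1 leftward: word edge.
From /i/ at 8 rightward: 9 /s/ transparent; 10 /a/ → [+ATR]; 11 /ɛ/ → [+ATR]; 12 /s/ transparent; 13 /s/ transparent; 14 /s/ transparent; 15 /ʊ/ → [+ATR]; 16 /s/ transparent; 17 /ɔ/ → [+ATR]; word edge.
From /i/ at 8 leftward: 7 /a/ → [+ATR]; 6 /ɔ/ → [+ATR]; 5 /s/ transparent; 4 /s/ transparent; 3 /s/ transparent; 2 /ɪ/ → [+ATR]; 1 /o/ is itself a trigger — this domain ends here.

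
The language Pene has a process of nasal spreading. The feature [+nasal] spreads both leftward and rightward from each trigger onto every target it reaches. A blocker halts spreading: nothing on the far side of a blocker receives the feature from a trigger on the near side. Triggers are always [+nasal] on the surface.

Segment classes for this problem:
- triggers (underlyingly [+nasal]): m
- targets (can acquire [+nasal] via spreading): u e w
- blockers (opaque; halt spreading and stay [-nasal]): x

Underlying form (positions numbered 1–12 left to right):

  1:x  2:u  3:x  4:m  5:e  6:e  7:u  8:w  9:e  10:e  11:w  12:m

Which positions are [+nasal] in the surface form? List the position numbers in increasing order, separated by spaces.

4 5 6 7 8 9 10 11 12

From /m/ at 4 rightward: 5 /e/ → [+nasal]; 6 /e/ → [+nasal]; 7 /u/ → [+nasal]; 8 /w/ → [+nasal]; 9 /e/ → [+nasal]; 10 /e/ → [+nasal]; 11 /w/ → [+nasal]; 12 /m/ is itself a trigger — this domain ends here.
From /m/ at 4 leftward: 3 /x/ blocks.
From /m/ at 12 rightward: word edge.
From /m/ at 12 leftward: 11 /w/ → [+nasal]; 10 /e/ → [+nasal]; 9 /e/ → [+nasal]; 8 /w/ → [+nasal]; 7 /u/ → [+nasal]; 6 /e/ → [+nasal]; 5 /e/ → [+nasal]; 4 /m/ is itself a trigger — this domain ends here.
Target with no active source: position 2 stays [-nasal].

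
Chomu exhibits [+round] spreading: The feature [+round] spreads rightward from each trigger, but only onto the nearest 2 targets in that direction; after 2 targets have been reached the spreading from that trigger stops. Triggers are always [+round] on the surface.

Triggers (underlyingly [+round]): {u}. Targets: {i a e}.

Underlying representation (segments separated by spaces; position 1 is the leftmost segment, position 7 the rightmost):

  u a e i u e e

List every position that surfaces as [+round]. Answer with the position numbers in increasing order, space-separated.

From /u/ at 1 rightward: 2 /a/ → [+round]; 3 /e/ → [+round]; bound reached.
From /u/ at 5 rightward: 6 /e/ → [+round]; 7 /e/ → [+round]; bound reached.
Target with no active source: position 4 stays [-round].

1 2 3 5 6 7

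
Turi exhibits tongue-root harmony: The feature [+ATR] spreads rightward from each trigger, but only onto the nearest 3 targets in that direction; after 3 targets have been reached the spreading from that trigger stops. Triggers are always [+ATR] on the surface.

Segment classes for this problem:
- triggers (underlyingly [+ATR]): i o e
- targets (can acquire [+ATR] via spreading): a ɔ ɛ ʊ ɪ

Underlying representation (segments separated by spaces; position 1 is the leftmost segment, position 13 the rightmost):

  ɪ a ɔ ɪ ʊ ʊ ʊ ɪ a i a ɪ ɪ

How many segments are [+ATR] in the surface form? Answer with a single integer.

From /i/ at 10 rightward: 11 /a/ → [+ATR]; 12 /ɪ/ → [+ATR]; 13 /ɪ/ → [+ATR]; bound reached.
Targets with no active source: positions 1 2 3 4 5 6 7 8 9 stay [-ATR].
[+ATR] positions on the surface: 10 11 12 13.

4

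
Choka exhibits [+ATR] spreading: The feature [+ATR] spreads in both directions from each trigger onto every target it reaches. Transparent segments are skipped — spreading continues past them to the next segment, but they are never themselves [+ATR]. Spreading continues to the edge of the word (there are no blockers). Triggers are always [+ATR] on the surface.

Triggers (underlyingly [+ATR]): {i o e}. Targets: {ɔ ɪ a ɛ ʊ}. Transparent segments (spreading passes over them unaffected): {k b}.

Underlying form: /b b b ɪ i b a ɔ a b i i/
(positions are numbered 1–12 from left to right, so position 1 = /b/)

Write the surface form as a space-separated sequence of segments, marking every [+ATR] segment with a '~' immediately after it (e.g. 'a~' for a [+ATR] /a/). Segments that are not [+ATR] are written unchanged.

b b b ɪ~ i~ b a~ ɔ~ a~ b i~ i~

From /i/ at 5 rightward: 6 /b/ transparent; 7 /a/ → [+ATR]; 8 /ɔ/ → [+ATR]; 9 /a/ → [+ATR]; 10 /b/ transparent; 11 /i/ is itself a trigger — this domain ends here.
From /i/ at 5 leftward: 4 /ɪ/ → [+ATR]; 3 /b/ transparent; 2 /b/ transparent; 1 /b/ transparent; word edge.
From /i/ at 11 rightward: 12 /i/ is itself a trigger — this domain ends here.
From /i/ at 11 leftward: 10 /b/ transparent; 9 /a/ → [+ATR]; 8 /ɔ/ → [+ATR]; 7 /a/ → [+ATR]; 6 /b/ transparent; 5 /i/ is itself a trigger — this domain ends here.
From /i/ at 12 rightward: word edge.
From /i/ at 12 leftward: 11 /i/ is itself a trigger — this domain ends here.
[+ATR] positions on the surface: 4 5 7 8 9 11 12.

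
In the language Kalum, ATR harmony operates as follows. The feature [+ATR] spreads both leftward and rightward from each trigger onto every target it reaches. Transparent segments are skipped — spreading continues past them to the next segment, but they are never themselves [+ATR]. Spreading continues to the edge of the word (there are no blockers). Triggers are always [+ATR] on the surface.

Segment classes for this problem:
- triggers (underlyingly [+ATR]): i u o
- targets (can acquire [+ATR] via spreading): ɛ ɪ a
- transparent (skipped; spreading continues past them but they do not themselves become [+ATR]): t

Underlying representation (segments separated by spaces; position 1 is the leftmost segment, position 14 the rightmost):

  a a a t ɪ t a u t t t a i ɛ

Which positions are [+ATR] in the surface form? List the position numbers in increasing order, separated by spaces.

From /u/ at 8 rightward: 9 /t/ transparent; 10 /t/ transparent; 11 /t/ transparent; 12 /a/ → [+ATR]; 13 /i/ is itself a trigger — this domain ends here.
From /u/ at 8 leftward: 7 /a/ → [+ATR]; 6 /t/ transparent; 5 /ɪ/ → [+ATR]; 4 /t/ transparent; 3 /a/ → [+ATR]; 2 /a/ → [+ATR]; 1 /a/ → [+ATR]; word edge.
From /i/ at 13 rightward: 14 /ɛ/ → [+ATR]; word edge.
From /i/ at 13 leftward: 12 /a/ → [+ATR]; 11 /t/ transparent; 10 /t/ transparent; 9 /t/ transparent; 8 /u/ is itself a trigger — this domain ends here.

1 2 3 5 7 8 12 13 14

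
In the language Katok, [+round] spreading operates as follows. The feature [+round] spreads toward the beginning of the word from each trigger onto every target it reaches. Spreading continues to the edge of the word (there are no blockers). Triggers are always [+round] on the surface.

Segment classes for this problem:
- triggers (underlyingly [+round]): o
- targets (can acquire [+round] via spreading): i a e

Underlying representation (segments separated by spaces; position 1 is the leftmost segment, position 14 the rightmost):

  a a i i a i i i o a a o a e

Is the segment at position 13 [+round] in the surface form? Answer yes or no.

From /o/ at 9 leftward: 8 /i/ → [+round]; 7 /i/ → [+round]; 6 /i/ → [+round]; 5 /a/ → [+round]; 4 /i/ → [+round]; 3 /i/ → [+round]; 2 /a/ → [+round]; 1 /a/ → [+round]; word edge.
From /o/ at 12 leftward: 11 /a/ → [+round]; 10 /a/ → [+round]; 9 /o/ is itself a trigger — this domain ends here.
Targets with no active source: positions 13 14 stay [-round].
[+round] positions on the surface: 1 2 3 4 5 6 7 8 9 10 11 12.

no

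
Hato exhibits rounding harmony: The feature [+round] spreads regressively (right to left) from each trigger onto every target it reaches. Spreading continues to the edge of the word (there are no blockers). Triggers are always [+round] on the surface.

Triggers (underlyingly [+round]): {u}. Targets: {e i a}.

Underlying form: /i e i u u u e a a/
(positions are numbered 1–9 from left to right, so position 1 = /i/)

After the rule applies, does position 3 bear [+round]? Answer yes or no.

yes

From /u/ at 4 leftward: 3 /i/ → [+round]; 2 /e/ → [+round]; 1 /i/ → [+round]; word edge.
From /u/ at 5 leftward: 4 /u/ is itself a trigger — this domain ends here.
From /u/ at 6 leftward: 5 /u/ is itself a trigger — this domain ends here.
Targets with no active source: positions 7 8 9 stay [-round].
[+round] positions on the surface: 1 2 3 4 5 6.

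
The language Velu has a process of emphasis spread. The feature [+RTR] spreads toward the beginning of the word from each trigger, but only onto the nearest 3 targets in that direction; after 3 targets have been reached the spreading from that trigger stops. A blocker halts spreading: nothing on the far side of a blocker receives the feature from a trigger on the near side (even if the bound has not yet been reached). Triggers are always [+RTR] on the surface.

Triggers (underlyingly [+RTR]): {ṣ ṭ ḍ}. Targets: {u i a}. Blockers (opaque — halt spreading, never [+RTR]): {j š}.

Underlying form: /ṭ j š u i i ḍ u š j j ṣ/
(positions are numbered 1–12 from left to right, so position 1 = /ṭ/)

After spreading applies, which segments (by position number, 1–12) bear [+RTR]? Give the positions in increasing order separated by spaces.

From /ṭ/ at 1 leftward: word edge.
From /ḍ/ at 7 leftward: 6 /i/ → [+RTR]; 5 /i/ → [+RTR]; 4 /u/ → [+RTR]; bound reached.
From /ṣ/ at 12 leftward: 11 /j/ blocks.
Target with no active source: position 8 stays [-emphatic].

1 4 5 6 7 12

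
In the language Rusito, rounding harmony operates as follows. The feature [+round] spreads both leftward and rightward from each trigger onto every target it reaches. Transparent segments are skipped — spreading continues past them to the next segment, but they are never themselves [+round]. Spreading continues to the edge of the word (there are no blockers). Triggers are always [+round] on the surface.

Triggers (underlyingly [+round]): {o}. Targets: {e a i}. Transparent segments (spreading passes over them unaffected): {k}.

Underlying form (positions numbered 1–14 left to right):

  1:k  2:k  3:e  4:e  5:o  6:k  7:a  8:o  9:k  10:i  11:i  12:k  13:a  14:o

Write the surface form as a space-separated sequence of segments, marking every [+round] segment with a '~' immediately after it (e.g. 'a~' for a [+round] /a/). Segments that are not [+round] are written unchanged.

k k e~ e~ o~ k a~ o~ k i~ i~ k a~ o~

From /o/ at 5 rightward: 6 /k/ transparent; 7 /a/ → [+round]; 8 /o/ is itself a trigger — this domain ends here.
From /o/ at 5 leftward: 4 /e/ → [+round]; 3 /e/ → [+round]; 2 /k/ transparent; 1 /k/ transparent; word edge.
From /o/ at 8 rightward: 9 /k/ transparent; 10 /i/ → [+round]; 11 /i/ → [+round]; 12 /k/ transparent; 13 /a/ → [+round]; 14 /o/ is itself a trigger — this domain ends here.
From /o/ at 8 leftward: 7 /a/ → [+round]; 6 /k/ transparent; 5 /o/ is itself a trigger — this domain ends here.
From /o/ at 14 rightward: word edge.
From /o/ at 14 leftward: 13 /a/ → [+round]; 12 /k/ transparent; 11 /i/ → [+round]; 10 /i/ → [+round]; 9 /k/ transparent; 8 /o/ is itself a trigger — this domain ends here.
[+round] positions on the surface: 3 4 5 7 8 10 11 13 14.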